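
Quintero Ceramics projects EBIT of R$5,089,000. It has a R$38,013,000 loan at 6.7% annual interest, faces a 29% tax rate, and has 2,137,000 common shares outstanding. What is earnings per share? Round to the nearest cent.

R$0.84

Pre-tax income = R$5,089,000 − R$2,546,871.00 = R$2,542,129.00.
Net income = R$2,542,129.00 × (1 − 0.29) = R$1,804,911.59.
EPS = R$1,804,911.59 ÷ 2,137,000 = R$0.84.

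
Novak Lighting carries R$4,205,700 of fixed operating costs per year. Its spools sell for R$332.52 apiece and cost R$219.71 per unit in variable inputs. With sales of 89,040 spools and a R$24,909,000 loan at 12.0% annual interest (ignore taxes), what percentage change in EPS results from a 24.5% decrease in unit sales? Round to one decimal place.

Contribution at this volume is 89,040 × R$112.81 = R$10,044,602.40.
Subtracting fixed costs: EBIT = R$10,044,602.40 − R$4,205,700 = R$5,838,902.40.
Interest = R$2,989,080.00, so EBIT − I = R$2,849,822.40.
Degree of combined leverage = contribution ÷ (EBIT − I) = R$10,044,602.40 ÷ R$2,849,822.40 = 3.5246.
EPS therefore changes by 3.5246 × (-24.5%) = -86.4%.

-86.4%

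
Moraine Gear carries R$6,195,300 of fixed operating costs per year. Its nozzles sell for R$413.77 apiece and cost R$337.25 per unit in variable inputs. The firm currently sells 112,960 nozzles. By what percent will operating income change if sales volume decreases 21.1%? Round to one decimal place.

-74.5%

At 112,960 units, contribution = 112,960 × R$76.52 = R$8,643,699.20.
Operating income = contribution − fixed costs = R$8,643,699.20 − R$6,195,300 = R$2,448,399.20.
Degree of operating leverage = R$8,643,699.20 / R$2,448,399.20 = 3.5303.
Operating income changes by 3.5303 × -21.1% = -74.5%.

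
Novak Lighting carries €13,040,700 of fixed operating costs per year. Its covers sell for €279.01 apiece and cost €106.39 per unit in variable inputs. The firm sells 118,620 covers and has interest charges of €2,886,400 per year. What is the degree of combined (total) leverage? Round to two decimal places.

4.50

Contribution at this volume is 118,620 × €172.62 = €20,476,184.40.
Operating income = contribution − fixed costs = €20,476,184.40 − €13,040,700 = €7,435,484.40. Interest = €2,886,400.00, so EBIT − I = €4,549,084.40.
DCL = contribution ÷ (EBIT − I) = €20,476,184.40 ÷ €4,549,084.40 = 4.5012.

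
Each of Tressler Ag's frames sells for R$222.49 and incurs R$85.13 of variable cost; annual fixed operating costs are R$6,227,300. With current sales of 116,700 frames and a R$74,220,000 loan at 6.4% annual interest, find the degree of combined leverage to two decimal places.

At 116,700 units, contribution = 116,700 × R$137.36 = R$16,029,912.00.
Subtracting fixed costs: EBIT = R$16,029,912.00 − R$6,227,300 = R$9,802,612.00. Interest = R$4,750,080.00.
DOL = R$16,029,912.00 ÷ R$9,802,612.00 = 1.6353; DFL = R$9,802,612.00 ÷ R$5,052,532.00 = 1.9401.
DCL = DOL × DFL = 1.6353 × 1.9401 = 3.1726.

3.17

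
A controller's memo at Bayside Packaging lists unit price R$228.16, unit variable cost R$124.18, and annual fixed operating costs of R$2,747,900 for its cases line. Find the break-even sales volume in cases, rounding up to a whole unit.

26,428 cases

Unit CM = price − variable cost = R$228.16 − R$124.18 = R$103.98.
Units to break even: R$2,747,900 ÷ R$103.98 = 26,427.20, rounded up to 26,428.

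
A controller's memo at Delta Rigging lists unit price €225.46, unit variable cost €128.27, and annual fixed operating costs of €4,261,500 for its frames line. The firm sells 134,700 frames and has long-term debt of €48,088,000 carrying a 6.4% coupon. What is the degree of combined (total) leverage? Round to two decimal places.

2.28

Total contribution margin = 134,700 × €97.19 = €13,091,493.00.
Operating income = contribution − fixed costs = €13,091,493.00 − €4,261,500 = €8,829,993.00. Interest = €3,077,632.00, so EBIT − I = €5,752,361.00.
Degree of total leverage = total CM / (EBIT − interest) = €13,091,493.00 / €5,752,361.00 = 2.2758.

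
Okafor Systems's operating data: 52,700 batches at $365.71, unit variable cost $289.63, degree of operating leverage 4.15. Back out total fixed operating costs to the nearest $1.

$3,043,292

At 52,700 units, contribution = 52,700 × $76.08 = $4,009,416.00.
Since DOL = CM ÷ EBIT, EBIT = $4,009,416.00 ÷ 4.15 = $966,124.34.
Fixed costs = CM − EBIT = $4,009,416.00 − $966,124.34 = $3,043,292.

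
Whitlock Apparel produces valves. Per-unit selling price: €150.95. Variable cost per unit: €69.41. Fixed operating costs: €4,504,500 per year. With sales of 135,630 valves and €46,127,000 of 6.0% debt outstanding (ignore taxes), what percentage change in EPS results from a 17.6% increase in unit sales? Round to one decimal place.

+51.4%

At 135,630 units, contribution = 135,630 × €81.54 = €11,059,270.20.
Operating income = contribution − fixed costs = €11,059,270.20 − €4,504,500 = €6,554,770.20.
After interest of €2,767,620.00, pre-tax earnings = €3,787,150.20.
Degree of combined leverage = contribution ÷ (EBIT − I) = €11,059,270.20 ÷ €3,787,150.20 = 2.9202.
EPS therefore changes by 2.9202 × (+17.6%) = +51.4%.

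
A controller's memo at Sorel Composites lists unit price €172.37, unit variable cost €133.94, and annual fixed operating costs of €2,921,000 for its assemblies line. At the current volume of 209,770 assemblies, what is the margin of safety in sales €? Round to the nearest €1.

€23,056,500

Each unit contributes €172.37 − €133.94 = €38.43. Break-even units = €2,921,000 ÷ €38.43 = 76,008.33; break-even revenue = 76,008.33 × €172.37 = €13,101,555.30.
Actual sales revenue = 209,770 × €172.37 = €36,158,054.90.
Margin of safety = €36,158,054.90 − €13,101,555.30 = €23,056,500.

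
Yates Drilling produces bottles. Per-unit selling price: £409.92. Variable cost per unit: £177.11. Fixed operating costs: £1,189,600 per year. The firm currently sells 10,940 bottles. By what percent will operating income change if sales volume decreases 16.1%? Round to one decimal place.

-30.2%

Contribution at this volume is 10,940 × £232.81 = £2,546,941.40.
EBIT = £2,546,941.40 − £1,189,600 = £1,357,341.40.
So DOL = total CM / EBIT = £2,546,941.40 / £1,357,341.40 = 1.8764.
%ΔEBIT = DOL × %ΔSales = 1.8764 × -16.1% = -30.2%.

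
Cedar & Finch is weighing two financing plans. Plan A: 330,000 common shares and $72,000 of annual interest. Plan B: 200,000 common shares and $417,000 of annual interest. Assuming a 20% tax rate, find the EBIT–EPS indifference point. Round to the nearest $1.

At indifference, (EBIT − 72,000)(1 − t)/330,000 = (EBIT − 417,000)(1 − t)/200,000.
The (1 − t) factor cancels: (EBIT − 72,000) × 200,000 = (EBIT − 417,000) × 330,000.
EBIT × (330,000 − 200,000) = 417,000 × 330,000 − 72,000 × 200,000 = 123,210,000,000, so EBIT = 123,210,000,000 ÷ 130,000 = 947,769.23.

$947,769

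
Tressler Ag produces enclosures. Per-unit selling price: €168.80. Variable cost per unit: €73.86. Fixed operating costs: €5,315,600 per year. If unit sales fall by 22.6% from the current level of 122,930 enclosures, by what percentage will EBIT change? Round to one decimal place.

Contribution at this volume is 122,930 × €94.94 = €11,670,974.20.
EBIT = €11,670,974.20 − €5,315,600 = €6,355,374.20.
DOL = contribution ÷ EBIT = €11,670,974.20 ÷ €6,355,374.20 = 1.8364.
So EBIT moves 1.8364 × (-22.6%) = -41.5%.

-41.5%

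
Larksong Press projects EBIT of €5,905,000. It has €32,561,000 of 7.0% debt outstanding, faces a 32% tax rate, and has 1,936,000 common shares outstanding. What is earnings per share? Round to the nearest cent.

€1.27

Interest = €2,279,270.00, so EBT = €5,905,000 − €2,279,270.00 = €3,625,730.00.
Net income = €3,625,730.00 × (1 − 0.32) = €2,465,496.40.
Per share: €2,465,496.40 / 1,936,000 shares = €1.27.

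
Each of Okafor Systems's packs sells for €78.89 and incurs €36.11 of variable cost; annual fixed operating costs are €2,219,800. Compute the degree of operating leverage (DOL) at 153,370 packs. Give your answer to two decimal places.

At 153,370 units, contribution = 153,370 × €42.78 = €6,561,168.60.
EBIT = €6,561,168.60 − €2,219,800 = €4,341,368.60.
Degree of operating leverage = €6,561,168.60 / €4,341,368.60 = 1.5113.

1.51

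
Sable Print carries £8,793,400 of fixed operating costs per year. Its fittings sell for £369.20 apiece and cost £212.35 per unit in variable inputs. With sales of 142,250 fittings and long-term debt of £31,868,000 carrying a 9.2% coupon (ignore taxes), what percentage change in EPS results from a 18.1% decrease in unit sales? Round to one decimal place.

At 142,250 units, contribution = 142,250 × £156.85 = £22,311,912.50.
EBIT = £22,311,912.50 − £8,793,400 = £13,518,512.50.
Interest = £2,931,856.00, so EBIT − I = £10,586,656.50.
DCL = total CM / (EBIT − I) = £22,311,912.50 / £10,586,656.50 = 2.1076.
EPS therefore changes by 2.1076 × (-18.1%) = -38.1%.

-38.1%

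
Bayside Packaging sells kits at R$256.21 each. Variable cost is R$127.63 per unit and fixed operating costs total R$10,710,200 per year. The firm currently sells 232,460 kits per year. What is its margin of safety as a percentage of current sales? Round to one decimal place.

64.2%

Each unit contributes R$256.21 − R$127.63 = R$128.58. Break-even units = R$10,710,200 ÷ R$128.58 = 83,296.00; break-even revenue = 83,296.00 × R$256.21 = R$21,341,268.80.
Actual sales revenue = 232,460 × R$256.21 = R$59,558,576.60.
Margin of safety = (R$59,558,576.60 − R$21,341,268.80) ÷ R$59,558,576.60 = 64.2%.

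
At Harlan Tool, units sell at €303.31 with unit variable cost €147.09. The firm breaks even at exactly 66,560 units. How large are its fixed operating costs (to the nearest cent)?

€10,398,003.20

Unit CM = price − variable cost = €303.31 − €147.09 = €156.22.
Since BE = FC / CM, FC = 66,560 × €156.22 = €10,398,003.20.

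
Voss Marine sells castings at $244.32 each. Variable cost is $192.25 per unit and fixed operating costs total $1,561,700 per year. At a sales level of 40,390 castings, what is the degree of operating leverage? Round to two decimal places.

Total contribution margin = 40,390 × $52.07 = $2,103,107.30.
Operating income = contribution − fixed costs = $2,103,107.30 − $1,561,700 = $541,407.30.
Degree of operating leverage = $2,103,107.30 / $541,407.30 = 3.8845.

3.88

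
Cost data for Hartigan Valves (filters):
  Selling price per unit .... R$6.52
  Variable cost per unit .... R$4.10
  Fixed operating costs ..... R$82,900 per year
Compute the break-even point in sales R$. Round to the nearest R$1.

R$223,350

CM per unit = R$6.52 − R$4.10 = R$2.42; CM ratio = R$2.42 / R$6.52 = 0.3712.
Break-even sales = FC ÷ CM ratio = R$82,900 × R$6.52 / R$2.42 = R$223,350.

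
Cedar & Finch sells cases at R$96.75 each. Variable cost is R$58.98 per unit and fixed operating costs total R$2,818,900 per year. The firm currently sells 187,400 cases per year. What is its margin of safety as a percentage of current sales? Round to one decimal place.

60.2%

Unit CM = price − variable cost = R$96.75 − R$58.98 = R$37.77. Break-even units = R$2,818,900 ÷ R$37.77 = 74,633.31; break-even revenue = 74,633.31 × R$96.75 = R$7,220,772.44.
Actual sales revenue = 187,400 × R$96.75 = R$18,130,950.00.
Margin of safety = (R$18,130,950.00 − R$7,220,772.44) ÷ R$18,130,950.00 = 60.2%.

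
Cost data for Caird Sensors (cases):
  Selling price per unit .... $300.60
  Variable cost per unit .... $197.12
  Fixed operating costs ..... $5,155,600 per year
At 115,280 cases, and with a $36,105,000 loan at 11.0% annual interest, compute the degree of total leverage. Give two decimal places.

Total contribution margin = 115,280 × $103.48 = $11,929,174.40.
Operating income = contribution − fixed costs = $11,929,174.40 − $5,155,600 = $6,773,574.40. Interest = $3,971,550.00, so EBIT − I = $2,802,024.40.
Degree of total leverage = total CM / (EBIT − interest) = $11,929,174.40 / $2,802,024.40 = 4.2573.

4.26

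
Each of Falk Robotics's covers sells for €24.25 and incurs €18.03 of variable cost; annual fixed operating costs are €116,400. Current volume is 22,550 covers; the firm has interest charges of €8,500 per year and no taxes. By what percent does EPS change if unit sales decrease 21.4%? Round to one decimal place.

-195.4%

Contribution at this volume is 22,550 × €6.22 = €140,261.00.
Operating income = contribution − fixed costs = €140,261.00 − €116,400 = €23,861.00.
Interest = €8,500.00, so EBIT − I = €15,361.00.
Degree of combined leverage = contribution ÷ (EBIT − I) = €140,261.00 ÷ €15,361.00 = 9.1310.
EPS therefore changes by 9.1310 × (-21.4%) = -195.4%.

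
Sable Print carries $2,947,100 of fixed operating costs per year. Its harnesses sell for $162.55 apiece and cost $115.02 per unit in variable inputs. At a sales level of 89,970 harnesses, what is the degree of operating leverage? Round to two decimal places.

3.22

Total contribution margin = 89,970 × $47.53 = $4,276,274.10.
Subtracting fixed costs: EBIT = $4,276,274.10 − $2,947,100 = $1,329,174.10.
DOL = contribution ÷ EBIT = $4,276,274.10 ÷ $1,329,174.10 = 3.2172.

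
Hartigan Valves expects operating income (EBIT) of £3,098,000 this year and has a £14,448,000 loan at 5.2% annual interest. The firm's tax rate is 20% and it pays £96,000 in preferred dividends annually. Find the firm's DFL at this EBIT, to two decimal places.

Annual interest charges come to £751,296.00.
Preferred dividends grossed up pre-tax: £96,000 / (1 − 0.20) = £120,000.00.
DFL = EBIT ÷ [EBIT − I − D_p/(1−t)] = £3,098,000 ÷ [£3,098,000 − £751,296.00 − £120,000.00] = £3,098,000 ÷ £2,226,704.00 = 1.3913.

1.39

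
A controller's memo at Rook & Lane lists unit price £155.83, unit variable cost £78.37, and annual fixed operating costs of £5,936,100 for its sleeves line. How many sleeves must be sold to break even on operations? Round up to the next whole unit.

Contribution margin per unit = £155.83 − £78.37 = £77.46.
Break-even volume = fixed costs ÷ CM per unit = £5,936,100 ÷ £77.46 = 76,634.39, so 76,635 sleeves.

76,635 sleeves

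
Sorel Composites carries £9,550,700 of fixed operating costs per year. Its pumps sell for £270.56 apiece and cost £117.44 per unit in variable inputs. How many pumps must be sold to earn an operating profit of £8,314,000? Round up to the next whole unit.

116,672 pumps

Contribution margin per unit = £270.56 − £117.44 = £153.12.
Required volume = (fixed costs + target profit) ÷ CM = (£9,550,700 + £8,314,000) ÷ £153.12 = 116,671.24, so 116,672 pumps.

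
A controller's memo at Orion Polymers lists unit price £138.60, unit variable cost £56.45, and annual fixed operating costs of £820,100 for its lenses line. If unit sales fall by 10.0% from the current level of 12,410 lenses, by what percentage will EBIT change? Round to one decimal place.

At 12,410 units, contribution = 12,410 × £82.15 = £1,019,481.50.
EBIT = £1,019,481.50 − £820,100 = £199,381.50.
DOL = contribution ÷ EBIT = £1,019,481.50 ÷ £199,381.50 = 5.1132.
So EBIT moves 5.1132 × (-10.0%) = -51.1%.

-51.1%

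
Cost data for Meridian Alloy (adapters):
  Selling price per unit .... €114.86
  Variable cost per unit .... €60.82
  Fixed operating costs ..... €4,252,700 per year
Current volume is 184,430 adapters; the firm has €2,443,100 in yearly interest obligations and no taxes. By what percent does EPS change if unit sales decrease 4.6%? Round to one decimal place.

At 184,430 units, contribution = 184,430 × €54.04 = €9,966,597.20.
Operating income = contribution − fixed costs = €9,966,597.20 − €4,252,700 = €5,713,897.20.
Interest = €2,443,100.00, so EBIT − I = €3,270,797.20.
DCL = total CM / (EBIT − I) = €9,966,597.20 / €3,270,797.20 = 3.0471.
%ΔEPS = DCL × %ΔSales = 3.0471 × -4.6% = -14.0%.

-14.0%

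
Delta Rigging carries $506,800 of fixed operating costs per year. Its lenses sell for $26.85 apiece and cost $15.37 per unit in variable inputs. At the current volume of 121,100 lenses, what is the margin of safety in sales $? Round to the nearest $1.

Unit CM = price − variable cost = $26.85 − $15.37 = $11.48. Break-even units = $506,800 ÷ $11.48 = 44,146.34; break-even revenue = 44,146.34 × $26.85 = $1,185,329.27.
Actual sales revenue = 121,100 × $26.85 = $3,251,535.00.
Margin of safety = $3,251,535.00 − $1,185,329.27 = $2,066,206.

$2,066,206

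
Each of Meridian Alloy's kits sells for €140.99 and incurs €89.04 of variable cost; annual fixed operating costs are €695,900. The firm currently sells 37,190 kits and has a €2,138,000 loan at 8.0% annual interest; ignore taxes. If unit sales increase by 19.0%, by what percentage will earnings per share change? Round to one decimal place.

Total contribution margin = 37,190 × €51.95 = €1,932,020.50.
EBIT = €1,932,020.50 − €695,900 = €1,236,120.50.
After interest of €171,040.00, pre-tax earnings = €1,065,080.50.
Degree of combined leverage = contribution ÷ (EBIT − I) = €1,932,020.50 ÷ €1,065,080.50 = 1.8140.
%ΔEPS = DCL × %ΔSales = 1.8140 × +19.0% = +34.5%.

+34.5%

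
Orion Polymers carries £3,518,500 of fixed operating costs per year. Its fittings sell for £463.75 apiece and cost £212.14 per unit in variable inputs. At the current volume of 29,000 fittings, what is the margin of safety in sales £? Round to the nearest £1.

£6,963,696

Contribution margin per unit = £463.75 − £212.14 = £251.61. Break-even units = £3,518,500 ÷ £251.61 = 13,983.94; break-even revenue = 13,983.94 × £463.75 = £6,485,053.75.
Current sales = 29,000 × £463.75 = £13,448,750.00.
Margin of safety = £13,448,750.00 − £6,485,053.75 = £6,963,696.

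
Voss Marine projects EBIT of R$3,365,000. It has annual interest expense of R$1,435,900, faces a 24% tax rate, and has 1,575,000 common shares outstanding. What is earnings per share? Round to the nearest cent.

Interest = R$1,435,900.00, so EBT = R$3,365,000 − R$1,435,900.00 = R$1,929,100.00.
After tax at 24%: net income = R$1,929,100.00 × 0.76 = R$1,466,116.00.
Per share: R$1,466,116.00 / 1,575,000 shares = R$0.93.

R$0.93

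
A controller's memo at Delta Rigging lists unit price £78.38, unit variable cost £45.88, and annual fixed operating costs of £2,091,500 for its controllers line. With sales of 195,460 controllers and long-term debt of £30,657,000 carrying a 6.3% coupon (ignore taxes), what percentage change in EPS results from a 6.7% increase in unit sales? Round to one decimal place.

At 195,460 units, contribution = 195,460 × £32.50 = £6,352,450.00.
Operating income = contribution − fixed costs = £6,352,450.00 − £2,091,500 = £4,260,950.00.
After interest of £1,931,391.00, pre-tax earnings = £2,329,559.00.
DCL = total CM / (EBIT − I) = £6,352,450.00 / £2,329,559.00 = 2.7269.
EPS therefore changes by 2.7269 × (+6.7%) = +18.3%.

+18.3%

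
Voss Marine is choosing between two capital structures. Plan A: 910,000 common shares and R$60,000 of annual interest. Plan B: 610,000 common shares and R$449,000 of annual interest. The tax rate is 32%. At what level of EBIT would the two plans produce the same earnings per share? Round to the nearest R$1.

Set EPS_A = EPS_B: (EBIT − R$60,000)(1 − 0.32) ÷ 910,000 = (EBIT − R$449,000)(1 − 0.32) ÷ 610,000.
The (1 − t) factor cancels: (EBIT − 60,000) × 610,000 = (EBIT − 449,000) × 910,000.
Solving, EBIT = (449,000·910,000 − 60,000·610,000) / (910,000 − 610,000) = 371,990,000,000 / 300,000 = 1,239,966.67.

R$1,239,967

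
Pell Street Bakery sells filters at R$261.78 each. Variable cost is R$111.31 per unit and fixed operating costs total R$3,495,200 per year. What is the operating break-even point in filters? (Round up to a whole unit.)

Unit CM = price − variable cost = R$261.78 − R$111.31 = R$150.47.
Units to break even: R$3,495,200 ÷ R$150.47 = 23,228.55, rounded up to 23,229.

23,229 filters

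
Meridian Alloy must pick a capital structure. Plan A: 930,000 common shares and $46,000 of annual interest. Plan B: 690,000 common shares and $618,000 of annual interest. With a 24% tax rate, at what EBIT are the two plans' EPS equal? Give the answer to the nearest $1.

$2,262,500

Set EPS_A = EPS_B: (EBIT − $46,000)(1 − 0.24) ÷ 930,000 = (EBIT − $618,000)(1 − 0.24) ÷ 690,000.
Cancelling (1 − t) and cross-multiplying: 690,000·(EBIT − 46,000) = 930,000·(EBIT − 618,000).
EBIT × (930,000 − 690,000) = 618,000 × 930,000 − 46,000 × 690,000 = 543,000,000,000, so EBIT = 543,000,000,000 ÷ 240,000 = 2,262,500.00.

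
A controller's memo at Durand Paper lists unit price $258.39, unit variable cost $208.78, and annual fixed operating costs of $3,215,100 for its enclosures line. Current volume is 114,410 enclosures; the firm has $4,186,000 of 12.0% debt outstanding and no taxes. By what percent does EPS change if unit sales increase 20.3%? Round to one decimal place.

At 114,410 units, contribution = 114,410 × $49.61 = $5,675,880.10.
Operating income = contribution − fixed costs = $5,675,880.10 − $3,215,100 = $2,460,780.10.
After interest of $502,320.00, pre-tax earnings = $1,958,460.10.
DCL = total CM / (EBIT − I) = $5,675,880.10 / $1,958,460.10 = 2.8981.
%ΔEPS = DCL × %ΔSales = 2.8981 × +20.3% = +58.8%.

+58.8%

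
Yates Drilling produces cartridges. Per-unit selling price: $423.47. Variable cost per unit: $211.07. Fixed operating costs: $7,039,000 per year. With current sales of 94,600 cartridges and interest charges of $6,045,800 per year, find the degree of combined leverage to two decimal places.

Contribution at this volume is 94,600 × $212.40 = $20,093,040.00.
Subtracting fixed costs: EBIT = $20,093,040.00 − $7,039,000 = $13,054,040.00. Interest = $6,045,800.00.
DOL = $20,093,040.00 ÷ $13,054,040.00 = 1.5392; DFL = $13,054,040.00 ÷ $7,008,240.00 = 1.8627.
Combined leverage = 1.5392 × 1.8627 = 2.8671.

2.87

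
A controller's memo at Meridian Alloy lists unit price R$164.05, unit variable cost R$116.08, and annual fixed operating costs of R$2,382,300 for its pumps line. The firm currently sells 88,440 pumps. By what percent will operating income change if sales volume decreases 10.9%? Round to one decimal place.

Contribution at this volume is 88,440 × R$47.97 = R$4,242,466.80.
Operating income = contribution − fixed costs = R$4,242,466.80 − R$2,382,300 = R$1,860,166.80.
So DOL = total CM / EBIT = R$4,242,466.80 / R$1,860,166.80 = 2.2807.
Operating income changes by 2.2807 × -10.9% = -24.9%.

-24.9%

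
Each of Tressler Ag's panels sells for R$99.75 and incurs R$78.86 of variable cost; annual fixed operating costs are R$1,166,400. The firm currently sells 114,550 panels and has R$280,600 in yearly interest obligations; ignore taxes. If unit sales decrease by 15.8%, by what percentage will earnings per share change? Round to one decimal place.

-40.0%

Contribution at this volume is 114,550 × R$20.89 = R$2,392,949.50.
Operating income = contribution − fixed costs = R$2,392,949.50 − R$1,166,400 = R$1,226,549.50.
After interest of R$280,600.00, pre-tax earnings = R$945,949.50.
DCL = total CM / (EBIT − I) = R$2,392,949.50 / R$945,949.50 = 2.5297.
%ΔEPS = DCL × %ΔSales = 2.5297 × -15.8% = -40.0%.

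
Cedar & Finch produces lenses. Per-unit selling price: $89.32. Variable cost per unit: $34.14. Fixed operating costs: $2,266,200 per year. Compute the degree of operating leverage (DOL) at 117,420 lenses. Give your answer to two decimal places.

At 117,420 units, contribution = 117,420 × $55.18 = $6,479,235.60.
EBIT = $6,479,235.60 − $2,266,200 = $4,213,035.60.
So DOL = total CM / EBIT = $6,479,235.60 / $4,213,035.60 = 1.5379.

1.54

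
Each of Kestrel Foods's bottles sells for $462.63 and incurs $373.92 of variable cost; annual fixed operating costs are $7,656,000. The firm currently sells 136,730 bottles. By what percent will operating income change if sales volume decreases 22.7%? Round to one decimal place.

-61.6%

Total contribution margin = 136,730 × $88.71 = $12,129,318.30.
Operating income = contribution − fixed costs = $12,129,318.30 − $7,656,000 = $4,473,318.30.
DOL = contribution ÷ EBIT = $12,129,318.30 ÷ $4,473,318.30 = 2.7115.
%ΔEBIT = DOL × %ΔSales = 2.7115 × -22.7% = -61.6%.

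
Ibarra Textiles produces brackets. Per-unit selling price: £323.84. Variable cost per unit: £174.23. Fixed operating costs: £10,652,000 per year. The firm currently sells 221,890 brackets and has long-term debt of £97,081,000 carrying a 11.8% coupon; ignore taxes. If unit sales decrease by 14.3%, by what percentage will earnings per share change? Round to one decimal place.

-42.8%

Contribution at this volume is 221,890 × £149.61 = £33,196,962.90.
Operating income = contribution − fixed costs = £33,196,962.90 − £10,652,000 = £22,544,962.90.
Interest = £11,455,558.00, so EBIT − I = £11,089,404.90.
DCL = total CM / (EBIT − I) = £33,196,962.90 / £11,089,404.90 = 2.9936.
EPS therefore changes by 2.9936 × (-14.3%) = -42.8%.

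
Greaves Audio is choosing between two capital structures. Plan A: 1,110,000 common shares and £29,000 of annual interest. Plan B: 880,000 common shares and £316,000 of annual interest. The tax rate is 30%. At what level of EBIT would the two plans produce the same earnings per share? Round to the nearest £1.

At indifference, (EBIT − 29,000)(1 − t)/1,110,000 = (EBIT − 316,000)(1 − t)/880,000.
Cancelling (1 − t) and cross-multiplying: 880,000·(EBIT − 29,000) = 1,110,000·(EBIT − 316,000).
EBIT × (1,110,000 − 880,000) = 316,000 × 1,110,000 − 29,000 × 880,000 = 325,240,000,000, so EBIT = 325,240,000,000 ÷ 230,000 = 1,414,086.96.

£1,414,087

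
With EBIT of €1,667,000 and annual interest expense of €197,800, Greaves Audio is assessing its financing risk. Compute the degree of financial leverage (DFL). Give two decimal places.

Annual interest charges come to €197,800.00.
Degree of financial leverage = EBIT / (EBIT − interest) = €1,667,000 / €1,469,200.00 = 1.1346.

1.13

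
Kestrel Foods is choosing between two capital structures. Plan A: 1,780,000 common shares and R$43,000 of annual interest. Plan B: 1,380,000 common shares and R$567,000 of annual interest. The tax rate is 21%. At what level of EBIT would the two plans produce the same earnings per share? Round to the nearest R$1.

Set EPS_A = EPS_B: (EBIT − R$43,000)(1 − 0.21) ÷ 1,780,000 = (EBIT − R$567,000)(1 − 0.21) ÷ 1,380,000.
Cancelling (1 − t) and cross-multiplying: 1,380,000·(EBIT − 43,000) = 1,780,000·(EBIT − 567,000).
Solving, EBIT = (567,000·1,780,000 − 43,000·1,380,000) / (1,780,000 − 1,380,000) = 949,920,000,000 / 400,000 = 2,374,800.00.

R$2,374,800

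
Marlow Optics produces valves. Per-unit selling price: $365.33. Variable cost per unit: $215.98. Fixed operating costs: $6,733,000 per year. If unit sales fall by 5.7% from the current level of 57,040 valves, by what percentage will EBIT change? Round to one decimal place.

-27.2%

Contribution at this volume is 57,040 × $149.35 = $8,518,924.00.
Subtracting fixed costs: EBIT = $8,518,924.00 − $6,733,000 = $1,785,924.00.
So DOL = total CM / EBIT = $8,518,924.00 / $1,785,924.00 = 4.7700.
Operating income changes by 4.7700 × -5.7% = -27.2%.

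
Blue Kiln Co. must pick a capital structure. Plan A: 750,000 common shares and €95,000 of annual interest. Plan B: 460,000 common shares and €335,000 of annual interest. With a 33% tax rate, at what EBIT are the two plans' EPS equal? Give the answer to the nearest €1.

Set EPS_A = EPS_B: (EBIT − €95,000)(1 − 0.33) ÷ 750,000 = (EBIT − €335,000)(1 − 0.33) ÷ 460,000.
Cancelling (1 − t) and cross-multiplying: 460,000·(EBIT − 95,000) = 750,000·(EBIT − 335,000).
EBIT × (750,000 − 460,000) = 335,000 × 750,000 − 95,000 × 460,000 = 207,550,000,000, so EBIT = 207,550,000,000 ÷ 290,000 = 715,689.66.

€715,690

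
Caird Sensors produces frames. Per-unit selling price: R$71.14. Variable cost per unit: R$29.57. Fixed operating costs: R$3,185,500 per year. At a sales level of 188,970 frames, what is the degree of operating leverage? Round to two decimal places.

1.68

At 188,970 units, contribution = 188,970 × R$41.57 = R$7,855,482.90.
EBIT = R$7,855,482.90 − R$3,185,500 = R$4,669,982.90.
Degree of operating leverage = R$7,855,482.90 / R$4,669,982.90 = 1.6821.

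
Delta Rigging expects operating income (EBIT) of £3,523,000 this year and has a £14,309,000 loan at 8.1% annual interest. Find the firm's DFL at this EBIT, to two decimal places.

Interest = £1,159,029.00.
Degree of financial leverage = EBIT / (EBIT − interest) = £3,523,000 / £2,363,971.00 = 1.4903.

1.49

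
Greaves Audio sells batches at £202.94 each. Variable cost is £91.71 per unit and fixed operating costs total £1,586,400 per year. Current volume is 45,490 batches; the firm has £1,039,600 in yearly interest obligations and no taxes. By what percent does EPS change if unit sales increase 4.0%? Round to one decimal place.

+8.3%

Total contribution margin = 45,490 × £111.23 = £5,059,852.70.
Subtracting fixed costs: EBIT = £5,059,852.70 − £1,586,400 = £3,473,452.70.
Interest = £1,039,600.00, so EBIT − I = £2,433,852.70.
Degree of combined leverage = contribution ÷ (EBIT − I) = £5,059,852.70 ÷ £2,433,852.70 = 2.0789.
EPS therefore changes by 2.0789 × (+4.0%) = +8.3%.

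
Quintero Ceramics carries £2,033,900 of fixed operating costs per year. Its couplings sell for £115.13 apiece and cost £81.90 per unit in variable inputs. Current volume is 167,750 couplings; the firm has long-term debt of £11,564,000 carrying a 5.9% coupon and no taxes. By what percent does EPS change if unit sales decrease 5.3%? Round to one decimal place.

At 167,750 units, contribution = 167,750 × £33.23 = £5,574,332.50.
Subtracting fixed costs: EBIT = £5,574,332.50 − £2,033,900 = £3,540,432.50.
After interest of £682,276.00, pre-tax earnings = £2,858,156.50.
DCL = total CM / (EBIT − I) = £5,574,332.50 / £2,858,156.50 = 1.9503.
%ΔEPS = DCL × %ΔSales = 1.9503 × -5.3% = -10.3%.

-10.3%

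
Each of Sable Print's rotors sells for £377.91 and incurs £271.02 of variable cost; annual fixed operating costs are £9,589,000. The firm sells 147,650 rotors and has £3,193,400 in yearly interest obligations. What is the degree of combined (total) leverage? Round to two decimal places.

5.26

Contribution at this volume is 147,650 × £106.89 = £15,782,308.50.
Operating income = contribution − fixed costs = £15,782,308.50 − £9,589,000 = £6,193,308.50. Interest = £3,193,400.00.
DOL = £15,782,308.50 ÷ £6,193,308.50 = 2.5483; DFL = £6,193,308.50 ÷ £2,999,908.50 = 2.0645.
Combined leverage = 2.5483 × 2.0645 = 5.2610.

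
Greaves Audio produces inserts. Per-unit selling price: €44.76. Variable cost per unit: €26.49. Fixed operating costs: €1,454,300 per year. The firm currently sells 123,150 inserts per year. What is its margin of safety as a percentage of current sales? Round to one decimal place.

Unit CM = price − variable cost = €44.76 − €26.49 = €18.27. Break-even units = €1,454,300 ÷ €18.27 = 79,600.44; break-even revenue = 79,600.44 × €44.76 = €3,562,915.60.
Current sales = 123,150 × €44.76 = €5,512,194.00.
Margin of safety = (€5,512,194.00 − €3,562,915.60) ÷ €5,512,194.00 = 35.4%.

35.4%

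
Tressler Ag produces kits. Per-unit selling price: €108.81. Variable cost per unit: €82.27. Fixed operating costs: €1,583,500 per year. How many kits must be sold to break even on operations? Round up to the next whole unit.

Unit CM = price − variable cost = €108.81 − €82.27 = €26.54.
Units to break even: €1,583,500 ÷ €26.54 = 59,664.66, rounded up to 59,665.

59,665 kits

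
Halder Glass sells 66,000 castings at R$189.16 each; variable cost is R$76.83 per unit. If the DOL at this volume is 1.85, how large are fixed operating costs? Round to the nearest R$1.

Contribution at this volume is 66,000 × R$112.33 = R$7,413,780.00.
DOL = contribution / EBIT, so EBIT = R$7,413,780.00 / 1.85 = R$4,007,448.65.
And FC = contribution − EBIT = R$7,413,780.00 − R$4,007,448.65 = R$3,406,331.

R$3,406,331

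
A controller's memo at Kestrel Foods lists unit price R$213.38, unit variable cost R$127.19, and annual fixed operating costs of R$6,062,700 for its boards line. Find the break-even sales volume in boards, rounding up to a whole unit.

70,342 boards

Contribution margin per unit = R$213.38 − R$127.19 = R$86.19.
Break-even Q = R$6,062,700 / R$86.19 = 70,341.11 → 70,342 boards.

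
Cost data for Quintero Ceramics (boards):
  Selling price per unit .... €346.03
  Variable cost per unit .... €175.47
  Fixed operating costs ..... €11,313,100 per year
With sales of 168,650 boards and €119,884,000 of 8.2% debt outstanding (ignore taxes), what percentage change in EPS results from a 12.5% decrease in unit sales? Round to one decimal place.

At 168,650 units, contribution = 168,650 × €170.56 = €28,764,944.00.
Operating income = contribution − fixed costs = €28,764,944.00 − €11,313,100 = €17,451,844.00.
Interest = €9,830,488.00, so EBIT − I = €7,621,356.00.
DCL = total CM / (EBIT − I) = €28,764,944.00 / €7,621,356.00 = 3.7743.
%ΔEPS = DCL × %ΔSales = 3.7743 × -12.5% = -47.2%.

-47.2%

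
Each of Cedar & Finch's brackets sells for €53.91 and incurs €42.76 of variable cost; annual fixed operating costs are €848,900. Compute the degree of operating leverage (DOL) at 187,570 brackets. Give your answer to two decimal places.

Total contribution margin = 187,570 × €11.15 = €2,091,405.50.
Subtracting fixed costs: EBIT = €2,091,405.50 − €848,900 = €1,242,505.50.
DOL = contribution ÷ EBIT = €2,091,405.50 ÷ €1,242,505.50 = 1.6832.

1.68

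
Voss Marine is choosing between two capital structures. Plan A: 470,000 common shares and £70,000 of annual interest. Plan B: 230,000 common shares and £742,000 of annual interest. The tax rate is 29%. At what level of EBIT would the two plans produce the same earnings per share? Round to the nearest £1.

£1,386,000

At indifference, (EBIT − 70,000)(1 − t)/470,000 = (EBIT − 742,000)(1 − t)/230,000.
The (1 − t) factor cancels: (EBIT − 70,000) × 230,000 = (EBIT − 742,000) × 470,000.
EBIT × (470,000 − 230,000) = 742,000 × 470,000 − 70,000 × 230,000 = 332,640,000,000, so EBIT = 332,640,000,000 ÷ 240,000 = 1,386,000.00.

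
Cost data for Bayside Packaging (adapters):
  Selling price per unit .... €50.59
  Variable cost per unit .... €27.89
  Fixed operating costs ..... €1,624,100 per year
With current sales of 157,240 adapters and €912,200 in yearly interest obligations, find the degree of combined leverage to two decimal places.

At 157,240 units, contribution = 157,240 × €22.70 = €3,569,348.00.
Operating income = contribution − fixed costs = €3,569,348.00 − €1,624,100 = €1,945,248.00. Interest = €912,200.00.
DOL = €3,569,348.00 ÷ €1,945,248.00 = 1.8349; DFL = €1,945,248.00 ÷ €1,033,048.00 = 1.8830.
Combined leverage = 1.8349 × 1.8830 = 3.4551.

3.46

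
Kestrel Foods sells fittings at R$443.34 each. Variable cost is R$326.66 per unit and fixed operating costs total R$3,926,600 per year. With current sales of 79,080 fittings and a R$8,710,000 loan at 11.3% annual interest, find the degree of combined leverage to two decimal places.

Contribution at this volume is 79,080 × R$116.68 = R$9,227,054.40.
Subtracting fixed costs: EBIT = R$9,227,054.40 − R$3,926,600 = R$5,300,454.40. Interest = R$984,230.00.
DOL = R$9,227,054.40 ÷ R$5,300,454.40 = 1.7408; DFL = R$5,300,454.40 ÷ R$4,316,224.40 = 1.2280.
DCL = DOL × DFL = 1.7408 × 1.2280 = 2.1377.

2.14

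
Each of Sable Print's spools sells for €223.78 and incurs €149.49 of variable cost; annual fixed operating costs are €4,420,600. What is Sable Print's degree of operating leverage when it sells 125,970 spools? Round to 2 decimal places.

1.90

At 125,970 units, contribution = 125,970 × €74.29 = €9,358,311.30.
EBIT = €9,358,311.30 − €4,420,600 = €4,937,711.30.
So DOL = total CM / EBIT = €9,358,311.30 / €4,937,711.30 = 1.8953.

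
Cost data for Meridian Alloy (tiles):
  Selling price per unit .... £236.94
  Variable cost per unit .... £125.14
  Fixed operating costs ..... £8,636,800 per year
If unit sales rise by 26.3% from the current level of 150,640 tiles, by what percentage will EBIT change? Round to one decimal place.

+54.0%

Contribution at this volume is 150,640 × £111.80 = £16,841,552.00.
EBIT = £16,841,552.00 − £8,636,800 = £8,204,752.00.
DOL = contribution ÷ EBIT = £16,841,552.00 ÷ £8,204,752.00 = 2.0527.
%ΔEBIT = DOL × %ΔSales = 2.0527 × +26.3% = +54.0%.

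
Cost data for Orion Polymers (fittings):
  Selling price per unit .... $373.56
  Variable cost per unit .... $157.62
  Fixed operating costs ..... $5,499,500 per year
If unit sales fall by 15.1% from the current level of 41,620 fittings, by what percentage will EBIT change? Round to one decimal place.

-38.9%

At 41,620 units, contribution = 41,620 × $215.94 = $8,987,422.80.
Operating income = contribution − fixed costs = $8,987,422.80 − $5,499,500 = $3,487,922.80.
So DOL = total CM / EBIT = $8,987,422.80 / $3,487,922.80 = 2.5767.
%ΔEBIT = DOL × %ΔSales = 2.5767 × -15.1% = -38.9%.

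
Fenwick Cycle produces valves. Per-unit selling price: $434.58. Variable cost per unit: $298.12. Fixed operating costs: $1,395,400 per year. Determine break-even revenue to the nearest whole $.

Contribution margin per unit = $434.58 − $298.12 = $136.46, a CM ratio of $136.46 ÷ $434.58 = 0.3140.
Break-even revenue = fixed costs × price ÷ CM = $1,395,400 × $434.58 ÷ $136.46 = $4,443,888.

$4,443,888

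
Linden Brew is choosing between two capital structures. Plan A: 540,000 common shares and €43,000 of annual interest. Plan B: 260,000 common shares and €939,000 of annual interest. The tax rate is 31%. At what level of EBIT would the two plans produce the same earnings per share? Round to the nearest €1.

€1,771,000

Set EPS_A = EPS_B: (EBIT − €43,000)(1 − 0.31) ÷ 540,000 = (EBIT − €939,000)(1 − 0.31) ÷ 260,000.
Cancelling (1 − t) and cross-multiplying: 260,000·(EBIT − 43,000) = 540,000·(EBIT − 939,000).
Solving, EBIT = (939,000·540,000 − 43,000·260,000) / (540,000 − 260,000) = 495,880,000,000 / 280,000 = 1,771,000.00.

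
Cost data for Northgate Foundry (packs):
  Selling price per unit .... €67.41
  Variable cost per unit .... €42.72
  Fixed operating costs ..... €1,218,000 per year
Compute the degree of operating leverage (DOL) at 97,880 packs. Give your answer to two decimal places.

2.02

At 97,880 units, contribution = 97,880 × €24.69 = €2,416,657.20.
EBIT = €2,416,657.20 − €1,218,000 = €1,198,657.20.
DOL = contribution ÷ EBIT = €2,416,657.20 ÷ €1,198,657.20 = 2.0161.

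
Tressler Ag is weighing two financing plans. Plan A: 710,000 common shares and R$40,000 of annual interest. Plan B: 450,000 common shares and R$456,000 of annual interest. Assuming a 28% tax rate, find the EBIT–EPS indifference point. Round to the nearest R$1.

At indifference, (EBIT − 40,000)(1 − t)/710,000 = (EBIT − 456,000)(1 − t)/450,000.
Cancelling (1 − t) and cross-multiplying: 450,000·(EBIT − 40,000) = 710,000·(EBIT − 456,000).
Solving, EBIT = (456,000·710,000 − 40,000·450,000) / (710,000 − 450,000) = 305,760,000,000 / 260,000 = 1,176,000.00.

R$1,176,000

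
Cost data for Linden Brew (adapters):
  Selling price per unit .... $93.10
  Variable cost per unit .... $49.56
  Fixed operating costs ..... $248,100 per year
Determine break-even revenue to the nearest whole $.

$530,503

CM per unit = $93.10 − $49.56 = $43.54; CM ratio = $43.54 / $93.10 = 0.4677.
Break-even sales = FC ÷ CM ratio = $248,100 × $93.10 / $43.54 = $530,503.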